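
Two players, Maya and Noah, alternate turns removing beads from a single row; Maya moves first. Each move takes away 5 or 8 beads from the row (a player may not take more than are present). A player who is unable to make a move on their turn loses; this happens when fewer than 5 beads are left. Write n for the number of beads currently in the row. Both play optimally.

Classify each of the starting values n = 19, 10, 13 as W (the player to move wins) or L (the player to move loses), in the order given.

Use the standard recursion: the mover loses at a terminal position; elsewhere, the mover wins exactly when some move hands the opponent an L position.
n=0: no move → L
n=1: no move → L
n=2: no move → L
n=3: no move → L
n=4: no move → L
n=5: can move to 0, which is L ⇒ W
n=6: can move to 1, which is L ⇒ W
n=7: can move to 2, which is L ⇒ W
n=8: can move to 3, which is L ⇒ W
n=9: can move to 4, which is L ⇒ W
n=10: can move to 2, which is L ⇒ W
n=11: can move to 3, which is L ⇒ W
n=12: can move to 4, which is L ⇒ W
n=13: moves to 8(W), 5(W); every one is W ⇒ L
n=14: moves to 9(W), 6(W); every one is W ⇒ L
n=15: moves to 10(W), 7(W); every one is W ⇒ L
n=16: moves to 11(W), 8(W); every one is W ⇒ L
n=17: moves to 12(W), 9(W); every one is W ⇒ L
n=18: can move to 13, which is L ⇒ W
n=19: can move to 14, which is L ⇒ W

19: W, 10: W, 13: L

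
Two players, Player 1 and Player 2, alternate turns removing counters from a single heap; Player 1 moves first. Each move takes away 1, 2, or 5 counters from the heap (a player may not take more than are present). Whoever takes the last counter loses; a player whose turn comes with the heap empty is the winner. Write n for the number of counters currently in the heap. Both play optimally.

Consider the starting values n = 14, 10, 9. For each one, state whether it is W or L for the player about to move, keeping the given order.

Build the W/L table. Terminal = W. A non-terminal position is W if it has a move to some L; otherwise it is L.
n=0: no move; the opponent has just taken the last counter and therefore loses → W
n=1: only reaches 0(W), which is W → L
n=2: reaches L-position 1 → W
n=3: reaches L-position 1 → W
n=4: only reaches 3(W), 2(W), all W → L
n=5: reaches L-position 4 → W
n=6: reaches L-position 4 → W
n=7: only reaches 6(W), 5(W), 2(W), all W → L
n=8: reaches L-position 7 → W
n=9: reaches L-position 7 → W
n=10: only reaches 9(W), 8(W), 5(W), all W → L
n=11: reaches L-position 10 → W
n=12: reaches L-position 10 → W
n=13: only reaches 12(W), 11(W), 8(W), all W → L
n=14: reaches L-position 13 → W

14: W, 10: L, 9: W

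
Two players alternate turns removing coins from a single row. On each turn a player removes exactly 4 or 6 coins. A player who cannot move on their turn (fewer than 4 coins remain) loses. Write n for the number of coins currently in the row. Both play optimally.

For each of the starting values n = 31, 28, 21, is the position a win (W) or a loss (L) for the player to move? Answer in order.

Build the W/L table. Terminal = L. A non-terminal position is W if it has a move to some L; otherwise it is L.
n=0: no move → L
n=1: no move → L
n=2: no move → L
n=3: no move → L
n=4: can move to 0, which is L ⇒ W
n=5: can move to 1, which is L ⇒ W
n=6: can move to 2, which is L ⇒ W
n=7: can move to 3, which is L ⇒ W
n=8: can move to 2, which is L ⇒ W
n=9: can move to 3, which is L ⇒ W
n=10: moves to 6(W), 4(W); every one is W ⇒ L
n=11: moves to 7(W), 5(W); every one is W ⇒ L
n=12: moves to 8(W), 6(W); every one is W ⇒ L
n=13: moves to 9(W), 7(W); every one is W ⇒ L
n=14: can move to 10, which is L ⇒ W
n=15: can move to 11, which is L ⇒ W
n=16: can move to 12, which is L ⇒ W
n=17: can move to 13, which is L ⇒ W
n=18: can move to 12, which is L ⇒ W
n=19: can move to 13, which is L ⇒ W
n=20: moves to 16(W), 14(W); every one is W ⇒ L
n=21: moves to 17(W), 15(W); every one is W ⇒ L
n=22: moves to 18(W), 16(W); every one is W ⇒ L
n=23: moves to 19(W), 17(W); every one is W ⇒ L
n=24: can move to 20, which is L ⇒ W
n=25: can move to 21, which is L ⇒ W
n=26: can move to 22, which is L ⇒ W
n=27: can move to 23, which is L ⇒ W
n=28: can move to 22, which is L ⇒ W
n=29: can move to 23, which is L ⇒ W
n=30: moves to 26(W), 24(W); every one is W ⇒ L
n=31: moves to 27(W), 25(W); every one is W ⇒ L

31: L, 28: W, 21: L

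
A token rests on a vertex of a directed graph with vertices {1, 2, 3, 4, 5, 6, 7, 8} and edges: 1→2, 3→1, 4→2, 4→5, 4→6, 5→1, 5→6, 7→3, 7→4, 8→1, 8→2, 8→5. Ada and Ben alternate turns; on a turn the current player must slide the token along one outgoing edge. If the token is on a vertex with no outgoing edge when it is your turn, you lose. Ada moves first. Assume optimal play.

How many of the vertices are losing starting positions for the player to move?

3

Compute win/loss labels from the base case upward. A position with no move is L. Any other position is W if it can reach an L in one move, else L.
Every edge goes from a vertex to one that appears earlier in the order 2, 6, 1, 5, 4, 8, 3, 7, so processing vertices in that order labels each vertex after all of its successors.
2: no outgoing edge → L
6: no outgoing edge → L
1: reaches L-position 2 → W
5: reaches L-position 6 → W
4: reaches L-position 6 → W
8: reaches L-position 2 → W
3: only reaches 1(W), which is W → L
7: reaches L-position 3 → W
The L vertices are 2, 3, 6; that is 3 in all.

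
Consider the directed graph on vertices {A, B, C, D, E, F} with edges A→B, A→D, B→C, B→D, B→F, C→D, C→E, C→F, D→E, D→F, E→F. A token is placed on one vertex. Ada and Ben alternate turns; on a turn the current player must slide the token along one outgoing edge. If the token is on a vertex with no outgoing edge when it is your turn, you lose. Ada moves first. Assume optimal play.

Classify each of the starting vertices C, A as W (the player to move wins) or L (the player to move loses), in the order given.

Build the W/L table. Terminal = L. A non-terminal position is W if it has a move to some L; otherwise it is L.
Every edge goes from a vertex to one that appears earlier in the order F, E, D, C, B, A, so processing vertices in that order labels each vertex after all of its successors.
F: no outgoing edge → L
E: W (go to F, an L position)
D: W (go to F, an L position)
C: W (go to F, an L position)
B: W (go to F, an L position)
A: L (options B(W), D(W) are all W)

C: W, A: L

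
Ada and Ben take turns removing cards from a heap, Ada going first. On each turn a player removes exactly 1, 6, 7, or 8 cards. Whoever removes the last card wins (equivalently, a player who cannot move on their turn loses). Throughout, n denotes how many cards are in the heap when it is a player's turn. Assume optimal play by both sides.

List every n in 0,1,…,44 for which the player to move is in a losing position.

0, 2, 4, 13, 15, 17, 26, 28, 30, 39, 41, 43

Build the W/L table. Terminal = L. A non-terminal position is W if it has a move to some L; otherwise it is L.
n=0: no move → L
n=1: can move to 0, which is L ⇒ W
n=2: the only move is to 1(W), a W ⇒ L
n=3: can move to 2, which is L ⇒ W
n=4: the only move is to 3(W), a W ⇒ L
n=5: can move to 4, which is L ⇒ W
n=6: can move to 0, which is L ⇒ W
n=7: can move to 0, which is L ⇒ W
n=8: can move to 2, which is L ⇒ W
n=9: can move to 2, which is L ⇒ W
n=10: can move to 4, which is L ⇒ W
n=11: can move to 4, which is L ⇒ W
n=12: can move to 4, which is L ⇒ W
n=13: moves to 12(W), 7(W), 6(W), 5(W); every one is W ⇒ L
n=14: can move to 13, which is L ⇒ W
n=15: moves to 14(W), 9(W), 8(W), 7(W); every one is W ⇒ L
n=16: can move to 15, which is L ⇒ W
n=17: moves to 16(W), 11(W), 10(W), 9(W); every one is W ⇒ L
n=18: can move to 17, which is L ⇒ W
n=19: can move to 13, which is L ⇒ W
n=20: can move to 13, which is L ⇒ W
n=21: can move to 15, which is L ⇒ W
n=22: can move to 15, which is L ⇒ W
n=23: can move to 17, which is L ⇒ W
n=24: can move to 17, which is L ⇒ W
n=25: can move to 17, which is L ⇒ W
n=26: moves to 25(W), 20(W), 19(W), 18(W); every one is W ⇒ L
n=27: can move to 26, which is L ⇒ W
n=28: moves to 27(W), 22(W), 21(W), 20(W); every one is W ⇒ L
n=29: can move to 28, which is L ⇒ W
n=30: moves to 29(W), 24(W), 23(W), 22(W); every one is W ⇒ L
n=31: can move to 30, which is L ⇒ W
n=32: can move to 26, which is L ⇒ W
n=33: can move to 26, which is L ⇒ W
n=34: can move to 28, which is L ⇒ W
n=35: can move to 28, which is L ⇒ W
n=36: can move to 30, which is L ⇒ W
n=37: can move to 30, which is L ⇒ W
n=38: can move to 30, which is L ⇒ W
n=39: moves to 38(W), 33(W), 32(W), 31(W); every one is W ⇒ L
n=40: can move to 39, which is L ⇒ W
n=41: moves to 40(W), 35(W), 34(W), 33(W); every one is W ⇒ L
n=42: can move to 41, which is L ⇒ W
n=43: moves to 42(W), 37(W), 36(W), 35(W); every one is W ⇒ L
n=44: can move to 43, which is L ⇒ W
Reading off the rows marked L gives the requested list; there are 12 such values of n.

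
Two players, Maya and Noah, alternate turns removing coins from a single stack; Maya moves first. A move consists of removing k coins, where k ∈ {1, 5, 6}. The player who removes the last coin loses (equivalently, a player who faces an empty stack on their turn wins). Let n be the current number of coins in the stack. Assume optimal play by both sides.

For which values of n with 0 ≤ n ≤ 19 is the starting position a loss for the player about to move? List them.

1, 3, 5, 12, 14, 16

Positions with no move are W. A position that does have a move is losing for the player to move precisely when every available move leads to a winning position for the opponent. Fill in the labels:
n=0: no move; the opponent has just taken the last coin and therefore loses → W
n=1: only reaches 0(W), which is W → L
n=2: reaches L-position 1 → W
n=3: only reaches 2(W), which is W → L
n=4: reaches L-position 3 → W
n=5: only reaches 4(W), 0(W), all W → L
n=6: reaches L-position 5 → W
n=7: reaches L-position 1 → W
n=8: reaches L-position 3 → W
n=9: reaches L-position 3 → W
n=10: reaches L-position 5 → W
n=11: reaches L-position 5 → W
n=12: only reaches 11(W), 7(W), 6(W), all W → L
n=13: reaches L-position 12 → W
n=14: only reaches 13(W), 9(W), 8(W), all W → L
n=15: reaches L-position 14 → W
n=16: only reaches 15(W), 11(W), 10(W), all W → L
n=17: reaches L-position 16 → W
n=18: reaches L-position 12 → W
n=19: reaches L-position 14 → W
The losing starting values of n are exactly the entries labelled L in this table (6 of them).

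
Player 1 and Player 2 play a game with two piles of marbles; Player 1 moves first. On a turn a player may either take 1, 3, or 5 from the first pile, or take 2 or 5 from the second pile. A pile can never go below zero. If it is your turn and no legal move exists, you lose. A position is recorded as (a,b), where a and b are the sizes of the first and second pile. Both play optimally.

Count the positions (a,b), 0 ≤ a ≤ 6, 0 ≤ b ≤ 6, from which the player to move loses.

21

Classify positions by backward induction: terminal positions (no move available) are L. From any other position, the mover wins iff some move reaches an L.
Every move lowers a or b (never raises either), so fill the grid row by row in increasing a, and left to right within a row: each cell's successors are then already labelled.
      b=0  b=1  b=2  b=3  b=4  b=5  b=6
a=0:    L    L    W    W    L    W    W
a=1:    W    W    L    L    W    W    L
a=2:    L    L    W    W    L    W    W
a=3:    W    W    L    L    W    W    L
a=4:    L    L    W    W    L    W    W
a=5:    W    W    L    L    W    W    L
a=6:    L    L    W    W    L    W    W
Cells with no legal move (terminal, hence L): (0,0), (0,1).
The remaining L cells, each justified by listing all of its moves:
(0,4): L (sole option (0,2)(W) is W)
(1,2): L (options (0,2)(W), (1,0)(W) are all W)
(1,3): L (options (0,3)(W), (1,1)(W) are all W)
(1,6): L (options (0,6)(W), (1,4)(W), (1,1)(W) are all W)
(2,0): L (sole option (1,0)(W) is W)
(2,1): L (sole option (1,1)(W) is W)
(2,4): L (options (1,4)(W), (2,2)(W) are all W)
(3,2): L (options (2,2)(W), (0,2)(W), (3,0)(W) are all W)
(3,3): L (options (2,3)(W), (0,3)(W), (3,1)(W) are all W)
(3,6): L (options (2,6)(W), (0,6)(W), (3,4)(W), (3,1)(W) are all W)
(4,0): L (options (3,0)(W), (1,0)(W) are all W)
(4,1): L (options (3,1)(W), (1,1)(W) are all W)
(4,4): L (options (3,4)(W), (1,4)(W), (4,2)(W) are all W)
(5,2): L (options (4,2)(W), (2,2)(W), (0,2)(W), (5,0)(W) are all W)
(5,3): L (options (4,3)(W), (2,3)(W), (0,3)(W), (5,1)(W) are all W)
(5,6): L (options (4,6)(W), (2,6)(W), (0,6)(W), (5,4)(W), (5,1)(W) are all W)
(6,0): L (options (5,0)(W), (3,0)(W), (1,0)(W) are all W)
(6,1): L (options (5,1)(W), (3,1)(W), (1,1)(W) are all W)
(6,4): L (options (5,4)(W), (3,4)(W), (1,4)(W), (6,2)(W) are all W)
Every other cell has at least one move into one of the L cells above, so it is W.
L cells per row: a=0: 3, a=1: 3, a=2: 3, a=3: 3, a=4: 3, a=5: 3, a=6: 3; total 21.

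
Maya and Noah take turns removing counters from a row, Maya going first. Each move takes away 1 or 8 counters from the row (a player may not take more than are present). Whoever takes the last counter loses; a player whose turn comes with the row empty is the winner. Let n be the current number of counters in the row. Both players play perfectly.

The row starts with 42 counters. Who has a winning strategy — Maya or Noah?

Maya wins.

Use the standard recursion: the mover wins at a terminal position; elsewhere, the mover wins exactly when some move hands the opponent an L position.
n=0: no move; the opponent has just taken the last counter and therefore loses → W
n=1: L (sole option 0(W) is W)
n=2: W (go to 1, an L position)
n=3: L (sole option 2(W) is W)
n=4: W (go to 3, an L position)
n=5: L (sole option 4(W) is W)
n=6: W (go to 5, an L position)
n=7: L (sole option 6(W) is W)
n=8: W (go to 7, an L position)
n=9: W (go to 1, an L position)
n=10: L (options 9(W), 2(W) are all W)
n=11: W (go to 10, an L position)
n=12: L (options 11(W), 4(W) are all W)
n=13: W (go to 12, an L position)
n=14: L (options 13(W), 6(W) are all W)
n=15: W (go to 14, an L position)
n=16: L (options 15(W), 8(W) are all W)
n=17: W (go to 16, an L position)
n=18: W (go to 10, an L position)
n=19: L (options 18(W), 11(W) are all W)
n=20: W (go to 19, an L position)
n=21: L (options 20(W), 13(W) are all W)
n=22: W (go to 21, an L position)
n=23: L (options 22(W), 15(W) are all W)
n=24: W (go to 23, an L position)
n=25: L (options 24(W), 17(W) are all W)
n=26: W (go to 25, an L position)
n=27: W (go to 19, an L position)
n=28: L (options 27(W), 20(W) are all W)
n=29: W (go to 28, an L position)
n=30: L (options 29(W), 22(W) are all W)
n=31: W (go to 30, an L position)
n=32: L (options 31(W), 24(W) are all W)
n=33: W (go to 32, an L position)
n=34: L (options 33(W), 26(W) are all W)
n=35: W (go to 34, an L position)
n=36: W (go to 28, an L position)
n=37: L (options 36(W), 29(W) are all W)
n=38: W (go to 37, an L position)
n=39: L (options 38(W), 31(W) are all W)
n=40: W (go to 39, an L position)
n=41: L (options 40(W), 33(W) are all W)
n=42: W (go to 41, an L position)
From 42 Maya can remove 1, leaving 41, reaching an L position.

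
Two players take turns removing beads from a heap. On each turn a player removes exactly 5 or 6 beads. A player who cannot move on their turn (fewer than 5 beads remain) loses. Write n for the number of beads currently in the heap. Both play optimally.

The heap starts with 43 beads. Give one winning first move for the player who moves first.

Remove 6, leaving 37.

Positions with no move are L. A position that does have a move is losing for the player to move precisely when every available move leads to a winning position for the opponent. Fill in the labels:
n=0: no move → L
n=1: no move → L
n=2: no move → L
n=3: no move → L
n=4: no move → L
n=5: →0(L), so W
n=6: →1(L), so W
n=7: →2(L), so W
n=8: →3(L), so W
n=9: →4(L), so W
n=10: →4(L), so W
n=11: →6(W), 5(W) — all W, so L
n=12: →7(W), 6(W) — all W, so L
n=13: →8(W), 7(W) — all W, so L
n=14: →9(W), 8(W) — all W, so L
n=15: →10(W), 9(W) — all W, so L
n=16: →11(L), so W
n=17: →12(L), so W
n=18: →13(L), so W
n=19: →14(L), so W
n=20: →15(L), so W
n=21: →15(L), so W
n=22: →17(W), 16(W) — all W, so L
n=23: →18(W), 17(W) — all W, so L
n=24: →19(W), 18(W) — all W, so L
n=25: →20(W), 19(W) — all W, so L
n=26: →21(W), 20(W) — all W, so L
n=27: →22(L), so W
n=28: →23(L), so W
n=29: →24(L), so W
n=30: →25(L), so W
n=31: →26(L), so W
n=32: →26(L), so W
n=33: →28(W), 27(W) — all W, so L
n=34: →29(W), 28(W) — all W, so L
n=35: →30(W), 29(W) — all W, so L
n=36: →31(W), 30(W) — all W, so L
n=37: →32(W), 31(W) — all W, so L
n=38: →33(L), so W
n=39: →34(L), so W
n=40: →35(L), so W
n=41: →36(L), so W
n=42: →37(L), so W
n=43: →37(L), so W
From 43, the L positions reachable in one move are: 37.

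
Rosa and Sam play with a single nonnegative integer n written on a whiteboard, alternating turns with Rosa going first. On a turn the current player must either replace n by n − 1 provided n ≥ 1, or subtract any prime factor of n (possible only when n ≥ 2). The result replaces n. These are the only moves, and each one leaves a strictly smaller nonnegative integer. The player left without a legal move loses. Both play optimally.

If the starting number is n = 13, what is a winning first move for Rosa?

Compute win/loss labels from the base case upward. A position with no move is L. Any other position is W if it can reach an L in one move, else L.
n=0: no move → L
n=1: can move to 0, which is L ⇒ W
n=2: can move to 0, which is L ⇒ W
n=3: can move to 0, which is L ⇒ W
n=4: moves to 2(W), 3(W); every one is W ⇒ L
n=5: can move to 0, which is L ⇒ W
n=6: can move to 4, which is L ⇒ W
n=7: can move to 0, which is L ⇒ W
n=8: moves to 6(W), 7(W); every one is W ⇒ L
n=9: can move to 8, which is L ⇒ W
n=10: can move to 8, which is L ⇒ W
n=11: can move to 0, which is L ⇒ W
n=12: moves to 9(W), 10(W), 11(W); every one is W ⇒ L
n=13: can move to 0, which is L ⇒ W
From 13, the L positions reachable in one move are: 0, 12. Any move reaching one of these is winning.

Move to 0.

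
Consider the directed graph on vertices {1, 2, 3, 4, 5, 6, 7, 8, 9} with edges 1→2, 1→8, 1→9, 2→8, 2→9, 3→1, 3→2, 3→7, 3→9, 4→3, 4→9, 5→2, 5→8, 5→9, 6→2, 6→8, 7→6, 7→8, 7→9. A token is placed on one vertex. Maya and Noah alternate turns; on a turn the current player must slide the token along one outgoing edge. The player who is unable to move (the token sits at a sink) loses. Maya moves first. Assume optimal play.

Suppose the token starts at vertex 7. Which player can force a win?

Maya wins.

Classify positions by backward induction: terminal positions (no move available) are L. From any other position, the mover wins iff some move reaches an L.
Every edge goes from a vertex to one that appears earlier in the order 8, 9, 2, 6, 1, 7, 3, 4, 5, so processing vertices in that order labels each vertex after all of its successors.
8: no outgoing edge → L
9: no outgoing edge → L
2: can move to 9, which is L ⇒ W
6: can move to 8, which is L ⇒ W
1: can move to 9, which is L ⇒ W
7: can move to 9, which is L ⇒ W
3: can move to 9, which is L ⇒ W
4: can move to 9, which is L ⇒ W
5: can move to 9, which is L ⇒ W
From 7 Maya can move to 9, reaching an L position.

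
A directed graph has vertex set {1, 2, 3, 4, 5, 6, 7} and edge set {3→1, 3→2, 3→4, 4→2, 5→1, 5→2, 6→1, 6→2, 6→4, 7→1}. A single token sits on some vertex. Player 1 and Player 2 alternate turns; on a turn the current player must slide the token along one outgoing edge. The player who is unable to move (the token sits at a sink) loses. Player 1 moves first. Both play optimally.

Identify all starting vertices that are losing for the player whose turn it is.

1, 2

Positions with no move are L. A position that does have a move is losing for the player to move precisely when every available move leads to a winning position for the opponent. Fill in the labels:
Every edge goes from a vertex to one that appears earlier in the order 1, 2, 4, 6, 5, 3, 7, so processing vertices in that order labels each vertex after all of its successors.
1: no outgoing edge → L
2: no outgoing edge → L
4: →2(L), so W
6: →2(L), so W
5: →2(L), so W
3: →2(L), so W
7: →1(L), so W
The losing starting vertices are exactly the entries labelled L in this table (2 of them).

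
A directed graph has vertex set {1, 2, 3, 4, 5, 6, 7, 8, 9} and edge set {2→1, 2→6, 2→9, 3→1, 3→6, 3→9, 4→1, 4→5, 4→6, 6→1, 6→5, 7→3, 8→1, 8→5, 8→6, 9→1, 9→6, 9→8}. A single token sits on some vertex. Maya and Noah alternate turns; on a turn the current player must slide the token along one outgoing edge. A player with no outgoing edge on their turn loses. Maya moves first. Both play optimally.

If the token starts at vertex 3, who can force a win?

Use the standard recursion: the mover loses at a terminal position; elsewhere, the mover wins exactly when some move hands the opponent an L position.
Every edge goes from a vertex to one that appears earlier in the order 5, 1, 6, 8, 9, 4, 3, 7, 2, so processing vertices in that order labels each vertex after all of its successors.
5: no outgoing edge → L
1: no outgoing edge → L
6: reaches L-position 1 → W
8: reaches L-position 1 → W
9: reaches L-position 1 → W
4: reaches L-position 1 → W
3: reaches L-position 1 → W
7: only reaches 3(W), which is W → L
2: reaches L-position 1 → W
The starting position 3 is W: Maya should move to 1, handing over an L position.

Maya wins.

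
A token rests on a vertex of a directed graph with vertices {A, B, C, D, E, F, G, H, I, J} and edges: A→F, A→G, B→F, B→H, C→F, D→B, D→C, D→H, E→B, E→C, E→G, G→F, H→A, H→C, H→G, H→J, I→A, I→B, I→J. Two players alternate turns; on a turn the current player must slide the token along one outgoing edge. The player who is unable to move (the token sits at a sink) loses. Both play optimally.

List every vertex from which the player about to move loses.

Positions with no move are L. A position that does have a move is losing for the player to move precisely when every available move leads to a winning position for the opponent. Fill in the labels:
Every edge goes from a vertex to one that appears earlier in the order J, F, C, G, A, H, B, E, D, I, so processing vertices in that order labels each vertex after all of its successors.
J: no outgoing edge → L
F: no outgoing edge → L
C: reaches L-position F → W
G: reaches L-position F → W
A: reaches L-position F → W
H: reaches L-position J → W
B: reaches L-position F → W
E: only reaches B(W), G(W), C(W), all W → L
D: only reaches B(W), H(W), C(W), all W → L
I: reaches L-position J → W
Reading off the rows marked L gives the requested list; there are 4 such vertices.

D, E, F, J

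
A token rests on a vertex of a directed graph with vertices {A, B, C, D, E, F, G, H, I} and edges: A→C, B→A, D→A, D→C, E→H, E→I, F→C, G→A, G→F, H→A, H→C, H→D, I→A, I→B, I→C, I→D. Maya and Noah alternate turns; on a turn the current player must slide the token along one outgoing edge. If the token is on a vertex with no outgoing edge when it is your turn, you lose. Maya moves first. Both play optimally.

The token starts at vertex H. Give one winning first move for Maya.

Label each position W (a win for the player to move) or L (a loss). A position with no legal move is L; any other position is W exactly when some move reaches an L, and L when every move reaches a W.
Every edge goes from a vertex to one that appears earlier in the order C, A, F, D, G, H, B, I, E, so processing vertices in that order labels each vertex after all of its successors.
C: no outgoing edge → L
A: →C(L), so W
F: →C(L), so W
D: →C(L), so W
G: →F(W), A(W) — all W, so L
H: →C(L), so W
B: →A(W) only, which is W, so L
I: →B(L), so W
E: →I(W), H(W) — all W, so L
From H, the L positions reachable in one move are: C.

Move to C.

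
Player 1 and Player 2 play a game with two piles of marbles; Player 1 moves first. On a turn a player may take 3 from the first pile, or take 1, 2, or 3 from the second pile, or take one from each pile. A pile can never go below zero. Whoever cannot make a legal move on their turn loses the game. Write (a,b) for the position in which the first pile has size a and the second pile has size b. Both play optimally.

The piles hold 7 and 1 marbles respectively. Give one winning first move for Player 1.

Move to (4,1).

Classify positions by backward induction: terminal positions (no move available) are L. From any other position, the mover wins iff some move reaches an L.
No move ever increases a pile, so every position that can arise here has a ≤ 7 and b ≤ 1; it is enough to label the cells with 0 ≤ a ≤ 7 and 0 ≤ b ≤ 1.
Every move lowers a or b (never raises either), so fill the grid row by row in increasing a, and left to right within a row: each cell's successors are then already labelled.
      b=0  b=1
a=0:    L    W
a=1:    L    W
a=2:    L    W
a=3:    W    W
a=4:    W    L
a=5:    W    L
a=6:    L    W
a=7:    L    W
Cells with no legal move (terminal, hence L): (0,0), (1,0), (2,0).
The remaining L cells, each justified by listing all of its moves:
(4,1): →(1,1)(W), (4,0)(W), (3,0)(W) — all W, so L
(5,1): →(2,1)(W), (5,0)(W), (4,0)(W) — all W, so L
(6,0): →(3,0)(W) only, which is W, so L
(7,0): →(4,0)(W) only, which is W, so L
Every other cell has at least one move into one of the L cells above, so it is W.
From (7,1), the L positions reachable in one move are: (4,1), (7,0), (6,0). Any move reaching one of these is winning.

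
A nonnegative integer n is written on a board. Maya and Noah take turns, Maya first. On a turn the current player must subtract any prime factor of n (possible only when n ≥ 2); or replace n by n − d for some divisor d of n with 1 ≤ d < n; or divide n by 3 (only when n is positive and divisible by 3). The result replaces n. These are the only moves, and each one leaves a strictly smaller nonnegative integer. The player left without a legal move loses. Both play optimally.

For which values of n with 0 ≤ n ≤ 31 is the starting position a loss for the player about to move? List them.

Label each position W (a win for the player to move) or L (a loss). A position with no legal move is L; any other position is W exactly when some move reaches an L, and L when every move reaches a W.
n=0: no move → L
n=1: no move → L
n=2: reaches L-position 0 → W
n=3: reaches L-position 0 → W
n=4: only reaches 2(W), 3(W), all W → L
n=5: reaches L-position 0 → W
n=6: reaches L-position 4 → W
n=7: reaches L-position 0 → W
n=8: reaches L-position 4 → W
n=9: only reaches 3(W), 6(W), 8(W), all W → L
n=10: reaches L-position 9 → W
n=11: reaches L-position 0 → W
n=12: reaches L-position 4 → W
n=13: reaches L-position 0 → W
n=14: only reaches 7(W), 12(W), 13(W), all W → L
n=15: reaches L-position 14 → W
n=16: reaches L-position 14 → W
n=17: reaches L-position 0 → W
n=18: reaches L-position 9 → W
n=19: reaches L-position 0 → W
n=20: only reaches 10(W), 15(W), 16(W), 18(W), 19(W), all W → L
n=21: reaches L-position 14 → W
n=22: reaches L-position 20 → W
n=23: reaches L-position 0 → W
n=24: reaches L-position 20 → W
n=25: reaches L-position 20 → W
n=26: only reaches 13(W), 24(W), 25(W), all W → L
n=27: reaches L-position 9 → W
n=28: reaches L-position 14 → W
n=29: reaches L-position 0 → W
n=30: reaches L-position 20 → W
n=31: reaches L-position 0 → W
The losing starting values of n are exactly the entries labelled L in this table (7 of them).

0, 1, 4, 9, 14, 20, 26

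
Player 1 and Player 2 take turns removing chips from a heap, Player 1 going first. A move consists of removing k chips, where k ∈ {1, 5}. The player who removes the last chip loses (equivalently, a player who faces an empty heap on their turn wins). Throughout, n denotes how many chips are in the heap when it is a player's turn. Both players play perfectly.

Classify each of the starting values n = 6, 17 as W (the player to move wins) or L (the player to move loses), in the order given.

6: W, 17: L

Compute win/loss labels from the base case upward. A position with no move is W. Any other position is W if it can reach an L in one move, else L.
n=0: no move; the opponent has just taken the last chip and therefore loses → W
n=1: →0(W) only, which is W, so L
n=2: →1(L), so W
n=3: →2(W) only, which is W, so L
n=4: →3(L), so W
n=5: →4(W), 0(W) — all W, so L
n=6: →5(L), so W
n=7: →6(W), 2(W) — all W, so L
n=8: →7(L), so W
n=9: →8(W), 4(W) — all W, so L
n=10: →9(L), so W
n=11: →10(W), 6(W) — all W, so L
n=12: →11(L), so W
n=13: →12(W), 8(W) — all W, so L
n=14: →13(L), so W
n=15: →14(W), 10(W) — all W, so L
n=16: →15(L), so W
n=17: →16(W), 12(W) — all W, so L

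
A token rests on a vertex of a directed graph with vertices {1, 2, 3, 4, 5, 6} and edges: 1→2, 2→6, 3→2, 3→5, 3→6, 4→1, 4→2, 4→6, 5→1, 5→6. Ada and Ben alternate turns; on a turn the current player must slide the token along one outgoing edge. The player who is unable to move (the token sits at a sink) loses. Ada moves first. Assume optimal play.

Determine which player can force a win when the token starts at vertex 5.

Build the W/L table. Terminal = L. A non-terminal position is W if it has a move to some L; otherwise it is L.
Every edge goes from a vertex to one that appears earlier in the order 6, 2, 1, 4, 5, 3, so processing vertices in that order labels each vertex after all of its successors.
6: no outgoing edge → L
2: W (go to 6, an L position)
1: L (sole option 2(W) is W)
4: W (go to 1, an L position)
5: W (go to 1, an L position)
3: W (go to 6, an L position)
The starting position 5 is W: Ada should move to 1, handing over an L position.

Ada wins.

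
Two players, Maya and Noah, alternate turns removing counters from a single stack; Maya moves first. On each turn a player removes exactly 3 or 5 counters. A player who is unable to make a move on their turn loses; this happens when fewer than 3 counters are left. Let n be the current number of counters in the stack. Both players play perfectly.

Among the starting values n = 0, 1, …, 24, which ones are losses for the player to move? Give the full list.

0, 1, 2, 8, 9, 10, 16, 17, 18, 24

Work bottom-up. With no move the player to move loses. Otherwise the position is W if at least one move leads to an L position for the opponent, and L if every move leads to a W.
n=0: no move → L
n=1: no move → L
n=2: no move → L
n=3: →0(L), so W
n=4: →1(L), so W
n=5: →2(L), so W
n=6: →1(L), so W
n=7: →2(L), so W
n=8: →5(W), 3(W) — all W, so L
n=9: →6(W), 4(W) — all W, so L
n=10: →7(W), 5(W) — all W, so L
n=11: →8(L), so W
n=12: →9(L), so W
n=13: →10(L), so W
n=14: →9(L), so W
n=15: →10(L), so W
n=16: →13(W), 11(W) — all W, so L
n=17: →14(W), 12(W) — all W, so L
n=18: →15(W), 13(W) — all W, so L
n=19: →16(L), so W
n=20: →17(L), so W
n=21: →18(L), so W
n=22: →17(L), so W
n=23: →18(L), so W
n=24: →21(W), 19(W) — all W, so L
The losing starting values of n are exactly the entries labelled L in this table (10 of them).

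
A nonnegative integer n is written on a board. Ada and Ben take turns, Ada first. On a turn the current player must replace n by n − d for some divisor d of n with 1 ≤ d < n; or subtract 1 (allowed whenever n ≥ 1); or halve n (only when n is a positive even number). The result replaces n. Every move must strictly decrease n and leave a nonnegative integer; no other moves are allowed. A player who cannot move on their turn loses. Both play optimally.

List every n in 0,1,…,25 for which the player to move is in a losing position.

0, 2, 5, 7, 9, 11, 13, 15, 17, 19, 21, 23, 25

Classify positions by backward induction: terminal positions (no move available) are L. From any other position, the mover wins iff some move reaches an L.
n=0: no move → L
n=1: can move to 0, which is L ⇒ W
n=2: the only move is to 1(W), a W ⇒ L
n=3: can move to 2, which is L ⇒ W
n=4: can move to 2, which is L ⇒ W
n=5: the only move is to 4(W), a W ⇒ L
n=6: can move to 5, which is L ⇒ W
n=7: the only move is to 6(W), a W ⇒ L
n=8: can move to 7, which is L ⇒ W
n=9: moves to 6(W), 8(W); every one is W ⇒ L
n=10: can move to 5, which is L ⇒ W
n=11: the only move is to 10(W), a W ⇒ L
n=12: can move to 9, which is L ⇒ W
n=13: the only move is to 12(W), a W ⇒ L
n=14: can move to 7, which is L ⇒ W
n=15: moves to 10(W), 12(W), 14(W); every one is W ⇒ L
n=16: can move to 15, which is L ⇒ W
n=17: the only move is to 16(W), a W ⇒ L
n=18: can move to 9, which is L ⇒ W
n=19: the only move is to 18(W), a W ⇒ L
n=20: can move to 15, which is L ⇒ W
n=21: moves to 14(W), 18(W), 20(W); every one is W ⇒ L
n=22: can move to 11, which is L ⇒ W
n=23: the only move is to 22(W), a W ⇒ L
n=24: can move to 21, which is L ⇒ W
n=25: moves to 20(W), 24(W); every one is W ⇒ L
The losing starting values of n are exactly the entries labelled L in this table (13 of them).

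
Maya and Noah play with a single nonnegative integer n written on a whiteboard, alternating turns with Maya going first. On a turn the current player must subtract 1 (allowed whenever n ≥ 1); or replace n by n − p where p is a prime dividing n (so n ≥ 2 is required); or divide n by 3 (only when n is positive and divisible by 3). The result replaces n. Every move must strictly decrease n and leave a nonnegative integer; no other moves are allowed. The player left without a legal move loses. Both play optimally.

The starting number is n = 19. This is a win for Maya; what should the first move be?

Use the standard recursion: the mover loses at a terminal position; elsewhere, the mover wins exactly when some move hands the opponent an L position.
n=0: no move → L
n=1: reaches L-position 0 → W
n=2: reaches L-position 0 → W
n=3: reaches L-position 0 → W
n=4: only reaches 2(W), 3(W), all W → L
n=5: reaches L-position 0 → W
n=6: reaches L-position 4 → W
n=7: reaches L-position 0 → W
n=8: only reaches 6(W), 7(W), all W → L
n=9: reaches L-position 8 → W
n=10: reaches L-position 8 → W
n=11: reaches L-position 0 → W
n=12: reaches L-position 4 → W
n=13: reaches L-position 0 → W
n=14: only reaches 7(W), 12(W), 13(W), all W → L
n=15: reaches L-position 14 → W
n=16: reaches L-position 14 → W
n=17: reaches L-position 0 → W
n=18: only reaches 6(W), 15(W), 16(W), 17(W), all W → L
n=19: reaches L-position 0 → W
From 19, the L positions reachable in one move are: 0, 18. Any move reaching one of these is winning.

Move to 0.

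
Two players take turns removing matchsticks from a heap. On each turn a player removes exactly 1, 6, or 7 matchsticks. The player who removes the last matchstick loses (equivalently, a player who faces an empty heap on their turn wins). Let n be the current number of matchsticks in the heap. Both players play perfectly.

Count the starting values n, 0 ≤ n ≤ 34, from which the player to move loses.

9

Use the standard recursion: the mover wins at a terminal position; elsewhere, the mover wins exactly when some move hands the opponent an L position.
n=0: no move; the opponent has just taken the last matchstick and therefore loses → W
n=1: the only move is to 0(W), a W ⇒ L
n=2: can move to 1, which is L ⇒ W
n=3: the only move is to 2(W), a W ⇒ L
n=4: can move to 3, which is L ⇒ W
n=5: the only move is to 4(W), a W ⇒ L
n=6: can move to 5, which is L ⇒ W
n=7: can move to 1, which is L ⇒ W
n=8: can move to 1, which is L ⇒ W
n=9: can move to 3, which is L ⇒ W
n=10: can move to 3, which is L ⇒ W
n=11: can move to 5, which is L ⇒ W
n=12: can move to 5, which is L ⇒ W
n=13: moves to 12(W), 7(W), 6(W); every one is W ⇒ L
n=14: can move to 13, which is L ⇒ W
n=15: moves to 14(W), 9(W), 8(W); every one is W ⇒ L
n=16: can move to 15, which is L ⇒ W
n=17: moves to 16(W), 11(W), 10(W); every one is W ⇒ L
n=18: can move to 17, which is L ⇒ W
n=19: can move to 13, which is L ⇒ W
n=20: can move to 13, which is L ⇒ W
n=21: can move to 15, which is L ⇒ W
n=22: can move to 15, which is L ⇒ W
n=23: can move to 17, which is L ⇒ W
n=24: can move to 17, which is L ⇒ W
n=25: moves to 24(W), 19(W), 18(W); every one is W ⇒ L
n=26: can move to 25, which is L ⇒ W
n=27: moves to 26(W), 21(W), 20(W); every one is W ⇒ L
n=28: can move to 27, which is L ⇒ W
n=29: moves to 28(W), 23(W), 22(W); every one is W ⇒ L
n=30: can move to 29, which is L ⇒ W
n=31: can move to 25, which is L ⇒ W
n=32: can move to 25, which is L ⇒ W
n=33: can move to 27, which is L ⇒ W
n=34: can move to 27, which is L ⇒ W
L entries with 0 ≤ n ≤ 34: n = 1, 3, 5, 13, 15, 17, 25, 27, 29; that makes 9.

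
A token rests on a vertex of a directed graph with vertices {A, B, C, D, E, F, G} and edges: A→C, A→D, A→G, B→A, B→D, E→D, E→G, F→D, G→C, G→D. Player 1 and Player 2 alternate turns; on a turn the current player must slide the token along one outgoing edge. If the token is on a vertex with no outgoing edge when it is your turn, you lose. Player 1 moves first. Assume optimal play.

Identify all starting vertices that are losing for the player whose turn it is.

C, D

Use the standard recursion: the mover loses at a terminal position; elsewhere, the mover wins exactly when some move hands the opponent an L position.
Every edge goes from a vertex to one that appears earlier in the order C, D, G, A, B, E, F, so processing vertices in that order labels each vertex after all of its successors.
C: no outgoing edge → L
D: no outgoing edge → L
G: can move to D, which is L ⇒ W
A: can move to D, which is L ⇒ W
B: can move to D, which is L ⇒ W
E: can move to D, which is L ⇒ W
F: can move to D, which is L ⇒ W
Reading off the rows marked L gives the requested list; there are 2 such vertices.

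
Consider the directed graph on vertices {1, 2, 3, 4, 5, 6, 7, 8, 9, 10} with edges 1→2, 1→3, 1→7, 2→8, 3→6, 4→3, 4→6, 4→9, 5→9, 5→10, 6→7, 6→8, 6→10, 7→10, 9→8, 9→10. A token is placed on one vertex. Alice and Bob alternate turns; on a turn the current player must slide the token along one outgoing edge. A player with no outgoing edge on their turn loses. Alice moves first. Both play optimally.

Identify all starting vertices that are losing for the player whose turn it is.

Label each position W (a win for the player to move) or L (a loss). A position with no legal move is L; any other position is W exactly when some move reaches an L, and L when every move reaches a W.
Every edge goes from a vertex to one that appears earlier in the order 8, 10, 7, 9, 5, 6, 3, 2, 4, 1, so processing vertices in that order labels each vertex after all of its successors.
8: no outgoing edge → L
10: no outgoing edge → L
7: can move to 10, which is L ⇒ W
9: can move to 10, which is L ⇒ W
5: can move to 10, which is L ⇒ W
6: can move to 10, which is L ⇒ W
3: the only move is to 6(W), a W ⇒ L
2: can move to 8, which is L ⇒ W
4: can move to 3, which is L ⇒ W
1: can move to 3, which is L ⇒ W
Reading off the rows marked L gives the requested list; there are 3 such vertices.

3, 8, 10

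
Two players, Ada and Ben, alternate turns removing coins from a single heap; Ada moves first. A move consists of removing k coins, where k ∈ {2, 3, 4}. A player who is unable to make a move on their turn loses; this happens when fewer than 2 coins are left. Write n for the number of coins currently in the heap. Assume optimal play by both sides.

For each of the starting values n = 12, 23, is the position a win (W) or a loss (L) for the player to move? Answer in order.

12: L, 23: W

Classify positions by backward induction: terminal positions (no move available) are L. From any other position, the mover wins iff some move reaches an L.
n=0: no move → L
n=1: no move → L
n=2: can move to 0, which is L ⇒ W
n=3: can move to 1, which is L ⇒ W
n=4: can move to 1, which is L ⇒ W
n=5: can move to 1, which is L ⇒ W
n=6: moves to 4(W), 3(W), 2(W); every one is W ⇒ L
n=7: moves to 5(W), 4(W), 3(W); every one is W ⇒ L
n=8: can move to 6, which is L ⇒ W
n=9: can move to 7, which is L ⇒ W
n=10: can move to 7, which is L ⇒ W
n=11: can move to 7, which is L ⇒ W
n=12: moves to 10(W), 9(W), 8(W); every one is W ⇒ L
n=13: moves to 11(W), 10(W), 9(W); every one is W ⇒ L
n=14: can move to 12, which is L ⇒ W
n=15: can move to 13, which is L ⇒ W
n=16: can move to 13, which is L ⇒ W
n=17: can move to 13, which is L ⇒ W
n=18: moves to 16(W), 15(W), 14(W); every one is W ⇒ L
n=19: moves to 17(W), 16(W), 15(W); every one is W ⇒ L
n=20: can move to 18, which is L ⇒ W
n=21: can move to 19, which is L ⇒ W
n=22: can move to 19, which is L ⇒ W
n=23: can move to 19, which is L ⇒ W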